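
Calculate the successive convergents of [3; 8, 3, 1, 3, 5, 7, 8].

Using the convergent recurrence p_i = a_i*p_{i-1} + p_{i-2}, q_i = a_i*q_{i-1} + q_{i-2} with p_{-2}=0, p_{-1}=1, q_{-2}=1, q_{-1}=0:
  i=0: a_0=3, p_0 = 3*1 + 0 = 3, q_0 = 3*0 + 1 = 1.
  i=1: a_1=8, p_1 = 8*3 + 1 = 25, q_1 = 8*1 + 0 = 8.
  i=2: a_2=3, p_2 = 3*25 + 3 = 78, q_2 = 3*8 + 1 = 25.
  i=3: a_3=1, p_3 = 1*78 + 25 = 103, q_3 = 1*25 + 8 = 33.
  i=4: a_4=3, p_4 = 3*103 + 78 = 387, q_4 = 3*33 + 25 = 124.
  i=5: a_5=5, p_5 = 5*387 + 103 = 2038, q_5 = 5*124 + 33 = 653.
  i=6: a_6=7, p_6 = 7*2038 + 387 = 14653, q_6 = 7*653 + 124 = 4695.
  i=7: a_7=8, p_7 = 8*14653 + 2038 = 119262, q_7 = 8*4695 + 653 = 38213.

3/1, 25/8, 78/25, 103/33, 387/124, 2038/653, 14653/4695, 119262/38213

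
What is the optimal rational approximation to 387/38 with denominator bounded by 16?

Expand x = 387/38 as a continued fraction with the Euclidean algorithm:
  387 = 10*38 + 7, so a_0 = 10.
  38 = 5*7 + 3, so a_1 = 5.
  7 = 2*3 + 1, so a_2 = 2.
  3 = 3*1 + 0, so a_3 = 3.
so x = [10; 5, 2, 3].
Convergents (p_i = a_i*p_{i-1} + p_{i-2}, q_i = a_i*q_{i-1} + q_{i-2} with p_{-2}=0, p_{-1}=1, q_{-2}=1, q_{-1}=0), until the denominator exceeds 16:
  i=0: a_0=10, p_0 = 10*1 + 0 = 10, q_0 = 10*0 + 1 = 1.
  i=1: a_1=5, p_1 = 5*10 + 1 = 51, q_1 = 5*1 + 0 = 5.
  i=2: a_2=2, p_2 = 2*51 + 10 = 112, q_2 = 2*5 + 1 = 11.
  i=3: a_3=3, p_3 = 3*112 + 51 = 387, q_3 = 3*11 + 5 = 38.
q_3 = 38 > 16, so the last convergent with denominator <= 16 is p_2/q_2 = 112/11.
The closest fraction with denominator <= 16 is either p_2/q_2 or the intermediate fraction (k*p_2 + p_1)/(k*q_2 + q_1) with the largest k >= 1 whose denominator stays <= 16; these approach x as k grows, and every other convergent or intermediate fraction in range is farther away.
Largest k: floor((16 - q_1)/q_2) = floor((16 - 5)/11) = 1.
That gives (1*112 + 51)/(1*11 + 5) = 163/16.
Compare the errors: |x - 112/11| = |387*11 - 112*38|/(38*11) = 1/418, and |x - 163/16| = |387*16 - 163*38|/(38*16) = 2/608.
Cross-multiplying, 1*608 = 608 < 836 = 2*418, so 1/418 is smaller: the convergent 112/11 is closer to x than 163/16.

112/11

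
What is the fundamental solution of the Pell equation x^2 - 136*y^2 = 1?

(x, y) = (35, 3)

First expand sqrt(136) as a continued fraction. With x_i = (sqrt(136) + m_i)/d_i and (m_0, d_0) = (0, 1): a_0 = floor(sqrt(136)) = 11, since 11^2 = 121 <= 136 < 144 = 12^2.
Iterate m_{i+1} = d_i*a_i - m_i, d_{i+1} = (136 - m_{i+1}^2)/d_i, a_{i+1} = floor((a_0 + m_{i+1})/d_{i+1}):
  m_1 = 1*11 - 0 = 11, d_1 = (136 - 11^2)/1 = 15/1 = 15, a_1 = floor((11 + 11)/15) = 1.
  m_2 = 15*1 - 11 = 4, d_2 = (136 - 4^2)/15 = 120/15 = 8, a_2 = floor((11 + 4)/8) = 1.
  m_3 = 8*1 - 4 = 4, d_3 = (136 - 4^2)/8 = 120/8 = 15, a_3 = floor((11 + 4)/15) = 1.
  m_4 = 15*1 - 4 = 11, d_4 = (136 - 11^2)/15 = 15/15 = 1, a_4 = floor((11 + 11)/1) = 22.
  m_5 = 1*22 - 11 = 11, d_5 = (136 - 11^2)/1 = 15/1 = 15: (m_5, d_5) = (m_1, d_1) = (11, 15), so from here the quotients repeat a_1, ..., a_4; the period length is 4.
So sqrt(136) = [11; (1, 1, 1, 22)] with period length k = 4.
k is even, so the fundamental solution of x^2 - 136y^2 = 1 is (p_{k-1}, q_{k-1}) = (p_3, q_3); compute convergents through index 3.
Convergents (p_i = a_i*p_{i-1} + p_{i-2}, q_i = a_i*q_{i-1} + q_{i-2} with p_{-2}=0, p_{-1}=1, q_{-2}=1, q_{-1}=0):
  i=0: a_0=11, p_0 = 11*1 + 0 = 11, q_0 = 11*0 + 1 = 1.
  i=1: a_1=1, p_1 = 1*11 + 1 = 12, q_1 = 1*1 + 0 = 1.
  i=2: a_2=1, p_2 = 1*12 + 11 = 23, q_2 = 1*1 + 1 = 2.
  i=3: a_3=1, p_3 = 1*23 + 12 = 35, q_3 = 1*2 + 1 = 3.
Check: 35^2 - 136*3^2 = 1225 - 1224 = 1, so (x, y) = (35, 3) solves the equation, and by the theorem it is the least positive solution.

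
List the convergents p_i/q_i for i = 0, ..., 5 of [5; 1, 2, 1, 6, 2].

Using the convergent recurrence p_i = a_i*p_{i-1} + p_{i-2}, q_i = a_i*q_{i-1} + q_{i-2} with p_{-2}=0, p_{-1}=1, q_{-2}=1, q_{-1}=0:
  i=0: a_0=5, p_0 = 5*1 + 0 = 5, q_0 = 5*0 + 1 = 1.
  i=1: a_1=1, p_1 = 1*5 + 1 = 6, q_1 = 1*1 + 0 = 1.
  i=2: a_2=2, p_2 = 2*6 + 5 = 17, q_2 = 2*1 + 1 = 3.
  i=3: a_3=1, p_3 = 1*17 + 6 = 23, q_3 = 1*3 + 1 = 4.
  i=4: a_4=6, p_4 = 6*23 + 17 = 155, q_4 = 6*4 + 3 = 27.
  i=5: a_5=2, p_5 = 2*155 + 23 = 333, q_5 = 2*27 + 4 = 58.

5/1, 6/1, 17/3, 23/4, 155/27, 333/58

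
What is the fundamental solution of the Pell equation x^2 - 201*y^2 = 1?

First expand sqrt(201) as a continued fraction. With x_i = (sqrt(201) + m_i)/d_i and (m_0, d_0) = (0, 1): a_0 = floor(sqrt(201)) = 14, since 14^2 = 196 <= 201 < 225 = 15^2.
Iterate m_{i+1} = d_i*a_i - m_i, d_{i+1} = (201 - m_{i+1}^2)/d_i, a_{i+1} = floor((a_0 + m_{i+1})/d_{i+1}):
  m_1 = 1*14 - 0 = 14, d_1 = (201 - 14^2)/1 = 5/1 = 5, a_1 = floor((14 + 14)/5) = 5.
  m_2 = 5*5 - 14 = 11, d_2 = (201 - 11^2)/5 = 80/5 = 16, a_2 = floor((14 + 11)/16) = 1.
  m_3 = 16*1 - 11 = 5, d_3 = (201 - 5^2)/16 = 176/16 = 11, a_3 = floor((14 + 5)/11) = 1.
  m_4 = 11*1 - 5 = 6, d_4 = (201 - 6^2)/11 = 165/11 = 15, a_4 = floor((14 + 6)/15) = 1.
  m_5 = 15*1 - 6 = 9, d_5 = (201 - 9^2)/15 = 120/15 = 8, a_5 = floor((14 + 9)/8) = 2.
  m_6 = 8*2 - 9 = 7, d_6 = (201 - 7^2)/8 = 152/8 = 19, a_6 = floor((14 + 7)/19) = 1.
  m_7 = 19*1 - 7 = 12, d_7 = (201 - 12^2)/19 = 57/19 = 3, a_7 = floor((14 + 12)/3) = 8.
  m_8 = 3*8 - 12 = 12, d_8 = (201 - 12^2)/3 = 57/3 = 19, a_8 = floor((14 + 12)/19) = 1.
  m_9 = 19*1 - 12 = 7, d_9 = (201 - 7^2)/19 = 152/19 = 8, a_9 = floor((14 + 7)/8) = 2.
  m_10 = 8*2 - 7 = 9, d_10 = (201 - 9^2)/8 = 120/8 = 15, a_10 = floor((14 + 9)/15) = 1.
  m_11 = 15*1 - 9 = 6, d_11 = (201 - 6^2)/15 = 165/15 = 11, a_11 = floor((14 + 6)/11) = 1.
  m_12 = 11*1 - 6 = 5, d_12 = (201 - 5^2)/11 = 176/11 = 16, a_12 = floor((14 + 5)/16) = 1.
  m_13 = 16*1 - 5 = 11, d_13 = (201 - 11^2)/16 = 80/16 = 5, a_13 = floor((14 + 11)/5) = 5.
  m_14 = 5*5 - 11 = 14, d_14 = (201 - 14^2)/5 = 5/5 = 1, a_14 = floor((14 + 14)/1) = 28.
  m_15 = 1*28 - 14 = 14, d_15 = (201 - 14^2)/1 = 5/1 = 5: (m_15, d_15) = (m_1, d_1) = (14, 5), so from here the quotients repeat a_1, ..., a_14; the period length is 14.
So sqrt(201) = [14; (5, 1, 1, 1, 2, 1, 8, 1, 2, 1, 1, 1, 5, 28)] with period length k = 14.
k is even, so the fundamental solution of x^2 - 201y^2 = 1 is (p_{k-1}, q_{k-1}) = (p_13, q_13); compute convergents through index 13.
Convergents (p_i = a_i*p_{i-1} + p_{i-2}, q_i = a_i*q_{i-1} + q_{i-2} with p_{-2}=0, p_{-1}=1, q_{-2}=1, q_{-1}=0):
  i=0: a_0=14, p_0 = 14*1 + 0 = 14, q_0 = 14*0 + 1 = 1.
  i=1: a_1=5, p_1 = 5*14 + 1 = 71, q_1 = 5*1 + 0 = 5.
  i=2: a_2=1, p_2 = 1*71 + 14 = 85, q_2 = 1*5 + 1 = 6.
  i=3: a_3=1, p_3 = 1*85 + 71 = 156, q_3 = 1*6 + 5 = 11.
  i=4: a_4=1, p_4 = 1*156 + 85 = 241, q_4 = 1*11 + 6 = 17.
  i=5: a_5=2, p_5 = 2*241 + 156 = 638, q_5 = 2*17 + 11 = 45.
  i=6: a_6=1, p_6 = 1*638 + 241 = 879, q_6 = 1*45 + 17 = 62.
  i=7: a_7=8, p_7 = 8*879 + 638 = 7670, q_7 = 8*62 + 45 = 541.
  i=8: a_8=1, p_8 = 1*7670 + 879 = 8549, q_8 = 1*541 + 62 = 603.
  i=9: a_9=2, p_9 = 2*8549 + 7670 = 24768, q_9 = 2*603 + 541 = 1747.
  i=10: a_10=1, p_10 = 1*24768 + 8549 = 33317, q_10 = 1*1747 + 603 = 2350.
  i=11: a_11=1, p_11 = 1*33317 + 24768 = 58085, q_11 = 1*2350 + 1747 = 4097.
  i=12: a_12=1, p_12 = 1*58085 + 33317 = 91402, q_12 = 1*4097 + 2350 = 6447.
  i=13: a_13=5, p_13 = 5*91402 + 58085 = 515095, q_13 = 5*6447 + 4097 = 36332.
Check: 515095^2 - 201*36332^2 = 265322859025 - 265322859024 = 1, so (x, y) = (515095, 36332) solves the equation, and by the theorem it is the least positive solution.

(x, y) = (515095, 36332)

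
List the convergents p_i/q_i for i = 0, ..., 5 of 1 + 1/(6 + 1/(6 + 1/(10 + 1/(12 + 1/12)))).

Using the convergent recurrence p_i = a_i*p_{i-1} + p_{i-2}, q_i = a_i*q_{i-1} + q_{i-2} with p_{-2}=0, p_{-1}=1, q_{-2}=1, q_{-1}=0:
  i=0: a_0=1, p_0 = 1*1 + 0 = 1, q_0 = 1*0 + 1 = 1.
  i=1: a_1=6, p_1 = 6*1 + 1 = 7, q_1 = 6*1 + 0 = 6.
  i=2: a_2=6, p_2 = 6*7 + 1 = 43, q_2 = 6*6 + 1 = 37.
  i=3: a_3=10, p_3 = 10*43 + 7 = 437, q_3 = 10*37 + 6 = 376.
  i=4: a_4=12, p_4 = 12*437 + 43 = 5287, q_4 = 12*376 + 37 = 4549.
  i=5: a_5=12, p_5 = 12*5287 + 437 = 63881, q_5 = 12*4549 + 376 = 54964.

1/1, 7/6, 43/37, 437/376, 5287/4549, 63881/54964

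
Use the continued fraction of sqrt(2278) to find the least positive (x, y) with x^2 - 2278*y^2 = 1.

(x, y) = (14945957, 313146)

First expand sqrt(2278) as a continued fraction. With x_i = (sqrt(2278) + m_i)/d_i and (m_0, d_0) = (0, 1): a_0 = floor(sqrt(2278)) = 47, since 47^2 = 2209 <= 2278 < 2304 = 48^2.
Iterate m_{i+1} = d_i*a_i - m_i, d_{i+1} = (2278 - m_{i+1}^2)/d_i, a_{i+1} = floor((a_0 + m_{i+1})/d_{i+1}):
  m_1 = 1*47 - 0 = 47, d_1 = (2278 - 47^2)/1 = 69/1 = 69, a_1 = floor((47 + 47)/69) = 1.
  m_2 = 69*1 - 47 = 22, d_2 = (2278 - 22^2)/69 = 1794/69 = 26, a_2 = floor((47 + 22)/26) = 2.
  m_3 = 26*2 - 22 = 30, d_3 = (2278 - 30^2)/26 = 1378/26 = 53, a_3 = floor((47 + 30)/53) = 1.
  m_4 = 53*1 - 30 = 23, d_4 = (2278 - 23^2)/53 = 1749/53 = 33, a_4 = floor((47 + 23)/33) = 2.
  m_5 = 33*2 - 23 = 43, d_5 = (2278 - 43^2)/33 = 429/33 = 13, a_5 = floor((47 + 43)/13) = 6.
  m_6 = 13*6 - 43 = 35, d_6 = (2278 - 35^2)/13 = 1053/13 = 81, a_6 = floor((47 + 35)/81) = 1.
  m_7 = 81*1 - 35 = 46, d_7 = (2278 - 46^2)/81 = 162/81 = 2, a_7 = floor((47 + 46)/2) = 46.
  m_8 = 2*46 - 46 = 46, d_8 = (2278 - 46^2)/2 = 162/2 = 81, a_8 = floor((47 + 46)/81) = 1.
  m_9 = 81*1 - 46 = 35, d_9 = (2278 - 35^2)/81 = 1053/81 = 13, a_9 = floor((47 + 35)/13) = 6.
  m_10 = 13*6 - 35 = 43, d_10 = (2278 - 43^2)/13 = 429/13 = 33, a_10 = floor((47 + 43)/33) = 2.
  m_11 = 33*2 - 43 = 23, d_11 = (2278 - 23^2)/33 = 1749/33 = 53, a_11 = floor((47 + 23)/53) = 1.
  m_12 = 53*1 - 23 = 30, d_12 = (2278 - 30^2)/53 = 1378/53 = 26, a_12 = floor((47 + 30)/26) = 2.
  m_13 = 26*2 - 30 = 22, d_13 = (2278 - 22^2)/26 = 1794/26 = 69, a_13 = floor((47 + 22)/69) = 1.
  m_14 = 69*1 - 22 = 47, d_14 = (2278 - 47^2)/69 = 69/69 = 1, a_14 = floor((47 + 47)/1) = 94.
  m_15 = 1*94 - 47 = 47, d_15 = (2278 - 47^2)/1 = 69/1 = 69: (m_15, d_15) = (m_1, d_1) = (47, 69), so from here the quotients repeat a_1, ..., a_14; the period length is 14.
So sqrt(2278) = [47; (1, 2, 1, 2, 6, 1, 46, 1, 6, 2, 1, 2, 1, 94)] with period length k = 14.
k is even, so the fundamental solution of x^2 - 2278y^2 = 1 is (p_{k-1}, q_{k-1}) = (p_13, q_13); compute convergents through index 13.
Convergents (p_i = a_i*p_{i-1} + p_{i-2}, q_i = a_i*q_{i-1} + q_{i-2} with p_{-2}=0, p_{-1}=1, q_{-2}=1, q_{-1}=0):
  i=0: a_0=47, p_0 = 47*1 + 0 = 47, q_0 = 47*0 + 1 = 1.
  i=1: a_1=1, p_1 = 1*47 + 1 = 48, q_1 = 1*1 + 0 = 1.
  i=2: a_2=2, p_2 = 2*48 + 47 = 143, q_2 = 2*1 + 1 = 3.
  i=3: a_3=1, p_3 = 1*143 + 48 = 191, q_3 = 1*3 + 1 = 4.
  i=4: a_4=2, p_4 = 2*191 + 143 = 525, q_4 = 2*4 + 3 = 11.
  i=5: a_5=6, p_5 = 6*525 + 191 = 3341, q_5 = 6*11 + 4 = 70.
  i=6: a_6=1, p_6 = 1*3341 + 525 = 3866, q_6 = 1*70 + 11 = 81.
  i=7: a_7=46, p_7 = 46*3866 + 3341 = 181177, q_7 = 46*81 + 70 = 3796.
  i=8: a_8=1, p_8 = 1*181177 + 3866 = 185043, q_8 = 1*3796 + 81 = 3877.
  i=9: a_9=6, p_9 = 6*185043 + 181177 = 1291435, q_9 = 6*3877 + 3796 = 27058.
  i=10: a_10=2, p_10 = 2*1291435 + 185043 = 2767913, q_10 = 2*27058 + 3877 = 57993.
  i=11: a_11=1, p_11 = 1*2767913 + 1291435 = 4059348, q_11 = 1*57993 + 27058 = 85051.
  i=12: a_12=2, p_12 = 2*4059348 + 2767913 = 10886609, q_12 = 2*85051 + 57993 = 228095.
  i=13: a_13=1, p_13 = 1*10886609 + 4059348 = 14945957, q_13 = 1*228095 + 85051 = 313146.
Check: 14945957^2 - 2278*313146^2 = 223381630645849 - 223381630645848 = 1, so (x, y) = (14945957, 313146) solves the equation, and by the theorem it is the least positive solution.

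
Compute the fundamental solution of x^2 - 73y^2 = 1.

First expand sqrt(73) as a continued fraction. With x_i = (sqrt(73) + m_i)/d_i and (m_0, d_0) = (0, 1): a_0 = floor(sqrt(73)) = 8, since 8^2 = 64 <= 73 < 81 = 9^2.
Iterate m_{i+1} = d_i*a_i - m_i, d_{i+1} = (73 - m_{i+1}^2)/d_i, a_{i+1} = floor((a_0 + m_{i+1})/d_{i+1}):
  m_1 = 1*8 - 0 = 8, d_1 = (73 - 8^2)/1 = 9/1 = 9, a_1 = floor((8 + 8)/9) = 1.
  m_2 = 9*1 - 8 = 1, d_2 = (73 - 1^2)/9 = 72/9 = 8, a_2 = floor((8 + 1)/8) = 1.
  m_3 = 8*1 - 1 = 7, d_3 = (73 - 7^2)/8 = 24/8 = 3, a_3 = floor((8 + 7)/3) = 5.
  m_4 = 3*5 - 7 = 8, d_4 = (73 - 8^2)/3 = 9/3 = 3, a_4 = floor((8 + 8)/3) = 5.
  m_5 = 3*5 - 8 = 7, d_5 = (73 - 7^2)/3 = 24/3 = 8, a_5 = floor((8 + 7)/8) = 1.
  m_6 = 8*1 - 7 = 1, d_6 = (73 - 1^2)/8 = 72/8 = 9, a_6 = floor((8 + 1)/9) = 1.
  m_7 = 9*1 - 1 = 8, d_7 = (73 - 8^2)/9 = 9/9 = 1, a_7 = floor((8 + 8)/1) = 16.
  m_8 = 1*16 - 8 = 8, d_8 = (73 - 8^2)/1 = 9/1 = 9: (m_8, d_8) = (m_1, d_1) = (8, 9), so from here the quotients repeat a_1, ..., a_7; the period length is 7.
So sqrt(73) = [8; (1, 1, 5, 5, 1, 1, 16)] with period length k = 7.
k is odd, so (p_{k-1}, q_{k-1}) only solves x^2 - 73y^2 = -1 and the fundamental solution of x^2 - 73y^2 = 1 is (p_{2k-1}, q_{2k-1}) = (p_13, q_13); compute convergents through index 13, running through the period twice.
Convergents (p_i = a_i*p_{i-1} + p_{i-2}, q_i = a_i*q_{i-1} + q_{i-2} with p_{-2}=0, p_{-1}=1, q_{-2}=1, q_{-1}=0):
  i=0: a_0=8, p_0 = 8*1 + 0 = 8, q_0 = 8*0 + 1 = 1.
  i=1: a_1=1, p_1 = 1*8 + 1 = 9, q_1 = 1*1 + 0 = 1.
  i=2: a_2=1, p_2 = 1*9 + 8 = 17, q_2 = 1*1 + 1 = 2.
  i=3: a_3=5, p_3 = 5*17 + 9 = 94, q_3 = 5*2 + 1 = 11.
  i=4: a_4=5, p_4 = 5*94 + 17 = 487, q_4 = 5*11 + 2 = 57.
  i=5: a_5=1, p_5 = 1*487 + 94 = 581, q_5 = 1*57 + 11 = 68.
  i=6: a_6=1, p_6 = 1*581 + 487 = 1068, q_6 = 1*68 + 57 = 125.
  i=7: a_7=16, p_7 = 16*1068 + 581 = 17669, q_7 = 16*125 + 68 = 2068.
  i=8: a_8=1, p_8 = 1*17669 + 1068 = 18737, q_8 = 1*2068 + 125 = 2193.
  i=9: a_9=1, p_9 = 1*18737 + 17669 = 36406, q_9 = 1*2193 + 2068 = 4261.
  i=10: a_10=5, p_10 = 5*36406 + 18737 = 200767, q_10 = 5*4261 + 2193 = 23498.
  i=11: a_11=5, p_11 = 5*200767 + 36406 = 1040241, q_11 = 5*23498 + 4261 = 121751.
  i=12: a_12=1, p_12 = 1*1040241 + 200767 = 1241008, q_12 = 1*121751 + 23498 = 145249.
  i=13: a_13=1, p_13 = 1*1241008 + 1040241 = 2281249, q_13 = 1*145249 + 121751 = 267000.
Indeed p_6^2 - 73*q_6^2 = 1140624 - 1140625 = -1, not +1.
Check: 2281249^2 - 73*267000^2 = 5204097000001 - 5204097000000 = 1, so (x, y) = (2281249, 267000) solves the equation, and by the theorem it is the least positive solution.

(x, y) = (2281249, 267000)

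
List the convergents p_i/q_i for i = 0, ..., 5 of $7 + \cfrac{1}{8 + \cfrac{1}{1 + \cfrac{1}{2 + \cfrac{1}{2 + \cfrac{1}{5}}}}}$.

Using the convergent recurrence p_i = a_i*p_{i-1} + p_{i-2}, q_i = a_i*q_{i-1} + q_{i-2} with p_{-2}=0, p_{-1}=1, q_{-2}=1, q_{-1}=0:
  i=0: a_0=7, p_0 = 7*1 + 0 = 7, q_0 = 7*0 + 1 = 1.
  i=1: a_1=8, p_1 = 8*7 + 1 = 57, q_1 = 8*1 + 0 = 8.
  i=2: a_2=1, p_2 = 1*57 + 7 = 64, q_2 = 1*8 + 1 = 9.
  i=3: a_3=2, p_3 = 2*64 + 57 = 185, q_3 = 2*9 + 8 = 26.
  i=4: a_4=2, p_4 = 2*185 + 64 = 434, q_4 = 2*26 + 9 = 61.
  i=5: a_5=5, p_5 = 5*434 + 185 = 2355, q_5 = 5*61 + 26 = 331.

7/1, 57/8, 64/9, 185/26, 434/61, 2355/331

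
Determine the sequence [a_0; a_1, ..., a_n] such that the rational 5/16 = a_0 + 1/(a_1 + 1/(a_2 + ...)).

Run the Euclidean algorithm on 5 and 16; the successive quotients are the partial quotients a_0, a_1, ... (each step inverts the fractional part left over by the previous one):
  5 = 0*16 + 5, so a_0 = 0.
  16 = 3*5 + 1, so a_1 = 3.
  5 = 5*1 + 0, so a_2 = 5.
The remainder reaches 0 after 3 divisions, so the expansion has 3 partial quotients, read off in order.

[0; 3, 5]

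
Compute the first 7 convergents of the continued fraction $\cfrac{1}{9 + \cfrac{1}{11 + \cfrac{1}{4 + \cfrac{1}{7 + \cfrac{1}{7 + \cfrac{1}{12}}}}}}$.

0/1, 1/9, 11/100, 45/409, 326/2963, 2327/21150, 28250/256763

Using the convergent recurrence p_i = a_i*p_{i-1} + p_{i-2}, q_i = a_i*q_{i-1} + q_{i-2} with p_{-2}=0, p_{-1}=1, q_{-2}=1, q_{-1}=0:
  i=0: a_0=0, p_0 = 0*1 + 0 = 0, q_0 = 0*0 + 1 = 1.
  i=1: a_1=9, p_1 = 9*0 + 1 = 1, q_1 = 9*1 + 0 = 9.
  i=2: a_2=11, p_2 = 11*1 + 0 = 11, q_2 = 11*9 + 1 = 100.
  i=3: a_3=4, p_3 = 4*11 + 1 = 45, q_3 = 4*100 + 9 = 409.
  i=4: a_4=7, p_4 = 7*45 + 11 = 326, q_4 = 7*409 + 100 = 2963.
  i=5: a_5=7, p_5 = 7*326 + 45 = 2327, q_5 = 7*2963 + 409 = 21150.
  i=6: a_6=12, p_6 = 12*2327 + 326 = 28250, q_6 = 12*21150 + 2963 = 256763.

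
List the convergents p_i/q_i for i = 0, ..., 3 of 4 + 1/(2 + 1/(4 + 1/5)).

Using the convergent recurrence p_i = a_i*p_{i-1} + p_{i-2}, q_i = a_i*q_{i-1} + q_{i-2} with p_{-2}=0, p_{-1}=1, q_{-2}=1, q_{-1}=0:
  i=0: a_0=4, p_0 = 4*1 + 0 = 4, q_0 = 4*0 + 1 = 1.
  i=1: a_1=2, p_1 = 2*4 + 1 = 9, q_1 = 2*1 + 0 = 2.
  i=2: a_2=4, p_2 = 4*9 + 4 = 40, q_2 = 4*2 + 1 = 9.
  i=3: a_3=5, p_3 = 5*40 + 9 = 209, q_3 = 5*9 + 2 = 47.

4/1, 9/2, 40/9, 209/47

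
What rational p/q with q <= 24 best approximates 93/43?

13/6

Expand x = 93/43 as a continued fraction with the Euclidean algorithm:
  93 = 2*43 + 7, so a_0 = 2.
  43 = 6*7 + 1, so a_1 = 6.
  7 = 7*1 + 0, so a_2 = 7.
so x = [2; 6, 7].
Convergents (p_i = a_i*p_{i-1} + p_{i-2}, q_i = a_i*q_{i-1} + q_{i-2} with p_{-2}=0, p_{-1}=1, q_{-2}=1, q_{-1}=0), until the denominator exceeds 24:
  i=0: a_0=2, p_0 = 2*1 + 0 = 2, q_0 = 2*0 + 1 = 1.
  i=1: a_1=6, p_1 = 6*2 + 1 = 13, q_1 = 6*1 + 0 = 6.
  i=2: a_2=7, p_2 = 7*13 + 2 = 93, q_2 = 7*6 + 1 = 43.
q_2 = 43 > 24, so the last convergent with denominator <= 24 is p_1/q_1 = 13/6.
The closest fraction with denominator <= 24 is either p_1/q_1 or the intermediate fraction (k*p_1 + p_0)/(k*q_1 + q_0) with the largest k >= 1 whose denominator stays <= 24; these approach x as k grows, and every other convergent or intermediate fraction in range is farther away.
Largest k: floor((24 - q_0)/q_1) = floor((24 - 1)/6) = 3.
That gives (3*13 + 2)/(3*6 + 1) = 41/19.
Compare the errors: |x - 13/6| = |93*6 - 13*43|/(43*6) = 1/258, and |x - 41/19| = |93*19 - 41*43|/(43*19) = 4/817.
Cross-multiplying, 1*817 = 817 < 1032 = 4*258, so 1/258 is smaller: the convergent 13/6 is closer to x than 41/19.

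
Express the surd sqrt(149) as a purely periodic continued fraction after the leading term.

[12; (4, 1, 5, 3, 3, 5, 1, 4, 24)]

Write x_i = (sqrt(149) + m_i)/d_i with (m_0, d_0) = (0, 1). a_0 = floor(sqrt(149)) = 12, since 12^2 = 144 <= 149 < 169 = 13^2.
Iterate m_{i+1} = d_i*a_i - m_i, d_{i+1} = (149 - m_{i+1}^2)/d_i, a_{i+1} = floor((a_0 + m_{i+1})/d_{i+1}):
  m_1 = 1*12 - 0 = 12, d_1 = (149 - 12^2)/1 = 5/1 = 5, a_1 = floor((12 + 12)/5) = 4.
  m_2 = 5*4 - 12 = 8, d_2 = (149 - 8^2)/5 = 85/5 = 17, a_2 = floor((12 + 8)/17) = 1.
  m_3 = 17*1 - 8 = 9, d_3 = (149 - 9^2)/17 = 68/17 = 4, a_3 = floor((12 + 9)/4) = 5.
  m_4 = 4*5 - 9 = 11, d_4 = (149 - 11^2)/4 = 28/4 = 7, a_4 = floor((12 + 11)/7) = 3.
  m_5 = 7*3 - 11 = 10, d_5 = (149 - 10^2)/7 = 49/7 = 7, a_5 = floor((12 + 10)/7) = 3.
  m_6 = 7*3 - 10 = 11, d_6 = (149 - 11^2)/7 = 28/7 = 4, a_6 = floor((12 + 11)/4) = 5.
  m_7 = 4*5 - 11 = 9, d_7 = (149 - 9^2)/4 = 68/4 = 17, a_7 = floor((12 + 9)/17) = 1.
  m_8 = 17*1 - 9 = 8, d_8 = (149 - 8^2)/17 = 85/17 = 5, a_8 = floor((12 + 8)/5) = 4.
  m_9 = 5*4 - 8 = 12, d_9 = (149 - 12^2)/5 = 5/5 = 1, a_9 = floor((12 + 12)/1) = 24.
  m_10 = 1*24 - 12 = 12, d_10 = (149 - 12^2)/1 = 5/1 = 5: (m_10, d_10) = (m_1, d_1) = (12, 5), so from here the quotients repeat a_1, ..., a_9; the period length is 9.
Hence the expansion of sqrt(149) is a_0 = 12 followed by the repeating block 4, 1, 5, 3, 3, 5, 1, 4, 24 (period 9).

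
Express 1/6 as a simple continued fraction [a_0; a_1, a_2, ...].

Run the Euclidean algorithm on 1 and 6; the successive quotients are the partial quotients a_0, a_1, ... (each step inverts the fractional part left over by the previous one):
  1 = 0*6 + 1, so a_0 = 0.
  6 = 6*1 + 0, so a_1 = 6.
The remainder reaches 0 after 2 divisions, so the expansion has 2 partial quotients, read off in order.

[0; 6]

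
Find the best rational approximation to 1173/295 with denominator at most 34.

Expand x = 1173/295 as a continued fraction with the Euclidean algorithm:
  1173 = 3*295 + 288, so a_0 = 3.
  295 = 1*288 + 7, so a_1 = 1.
  288 = 41*7 + 1, so a_2 = 41.
  7 = 7*1 + 0, so a_3 = 7.
so x = [3; 1, 41, 7].
Convergents (p_i = a_i*p_{i-1} + p_{i-2}, q_i = a_i*q_{i-1} + q_{i-2} with p_{-2}=0, p_{-1}=1, q_{-2}=1, q_{-1}=0), until the denominator exceeds 34:
  i=0: a_0=3, p_0 = 3*1 + 0 = 3, q_0 = 3*0 + 1 = 1.
  i=1: a_1=1, p_1 = 1*3 + 1 = 4, q_1 = 1*1 + 0 = 1.
  i=2: a_2=41, p_2 = 41*4 + 3 = 167, q_2 = 41*1 + 1 = 42.
q_2 = 42 > 34, so the last convergent with denominator <= 34 is p_1/q_1 = 4/1.
The closest fraction with denominator <= 34 is either p_1/q_1 or the intermediate fraction (k*p_1 + p_0)/(k*q_1 + q_0) with the largest k >= 1 whose denominator stays <= 34; these approach x as k grows, and every other convergent or intermediate fraction in range is farther away.
Largest k: floor((34 - q_0)/q_1) = floor((34 - 1)/1) = 33.
That gives (33*4 + 3)/(33*1 + 1) = 135/34.
Compare the errors: |x - 4/1| = |1173*1 - 4*295|/(295*1) = 7/295, and |x - 135/34| = |1173*34 - 135*295|/(295*34) = 57/10030.
Cross-multiplying, 57*295 = 16815 < 70210 = 7*10030, so 57/10030 is smaller: the intermediate fraction 135/34 is closer to x than 4/1.

135/34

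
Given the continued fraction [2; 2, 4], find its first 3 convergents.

Using the convergent recurrence p_i = a_i*p_{i-1} + p_{i-2}, q_i = a_i*q_{i-1} + q_{i-2} with p_{-2}=0, p_{-1}=1, q_{-2}=1, q_{-1}=0:
  i=0: a_0=2, p_0 = 2*1 + 0 = 2, q_0 = 2*0 + 1 = 1.
  i=1: a_1=2, p_1 = 2*2 + 1 = 5, q_1 = 2*1 + 0 = 2.
  i=2: a_2=4, p_2 = 4*5 + 2 = 22, q_2 = 4*2 + 1 = 9.

2/1, 5/2, 22/9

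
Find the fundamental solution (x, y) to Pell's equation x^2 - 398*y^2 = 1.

First expand sqrt(398) as a continued fraction. With x_i = (sqrt(398) + m_i)/d_i and (m_0, d_0) = (0, 1): a_0 = floor(sqrt(398)) = 19, since 19^2 = 361 <= 398 < 400 = 20^2.
Iterate m_{i+1} = d_i*a_i - m_i, d_{i+1} = (398 - m_{i+1}^2)/d_i, a_{i+1} = floor((a_0 + m_{i+1})/d_{i+1}):
  m_1 = 1*19 - 0 = 19, d_1 = (398 - 19^2)/1 = 37/1 = 37, a_1 = floor((19 + 19)/37) = 1.
  m_2 = 37*1 - 19 = 18, d_2 = (398 - 18^2)/37 = 74/37 = 2, a_2 = floor((19 + 18)/2) = 18.
  m_3 = 2*18 - 18 = 18, d_3 = (398 - 18^2)/2 = 74/2 = 37, a_3 = floor((19 + 18)/37) = 1.
  m_4 = 37*1 - 18 = 19, d_4 = (398 - 19^2)/37 = 37/37 = 1, a_4 = floor((19 + 19)/1) = 38.
  m_5 = 1*38 - 19 = 19, d_5 = (398 - 19^2)/1 = 37/1 = 37: (m_5, d_5) = (m_1, d_1) = (19, 37), so from here the quotients repeat a_1, ..., a_4; the period length is 4.
So sqrt(398) = [19; (1, 18, 1, 38)] with period length k = 4.
k is even, so the fundamental solution of x^2 - 398y^2 = 1 is (p_{k-1}, q_{k-1}) = (p_3, q_3); compute convergents through index 3.
Convergents (p_i = a_i*p_{i-1} + p_{i-2}, q_i = a_i*q_{i-1} + q_{i-2} with p_{-2}=0, p_{-1}=1, q_{-2}=1, q_{-1}=0):
  i=0: a_0=19, p_0 = 19*1 + 0 = 19, q_0 = 19*0 + 1 = 1.
  i=1: a_1=1, p_1 = 1*19 + 1 = 20, q_1 = 1*1 + 0 = 1.
  i=2: a_2=18, p_2 = 18*20 + 19 = 379, q_2 = 18*1 + 1 = 19.
  i=3: a_3=1, p_3 = 1*379 + 20 = 399, q_3 = 1*19 + 1 = 20.
Check: 399^2 - 398*20^2 = 159201 - 159200 = 1, so (x, y) = (399, 20) solves the equation, and by the theorem it is the least positive solution.

(x, y) = (399, 20)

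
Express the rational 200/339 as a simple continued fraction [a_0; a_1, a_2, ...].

Run the Euclidean algorithm on 200 and 339; the successive quotients are the partial quotients a_0, a_1, ... (each step inverts the fractional part left over by the previous one):
  200 = 0*339 + 200, so a_0 = 0.
  339 = 1*200 + 139, so a_1 = 1.
  200 = 1*139 + 61, so a_2 = 1.
  139 = 2*61 + 17, so a_3 = 2.
  61 = 3*17 + 10, so a_4 = 3.
  17 = 1*10 + 7, so a_5 = 1.
  10 = 1*7 + 3, so a_6 = 1.
  7 = 2*3 + 1, so a_7 = 2.
  3 = 3*1 + 0, so a_8 = 3.
The remainder reaches 0 after 9 divisions, so the expansion has 9 partial quotients, read off in order.

[0; 1, 1, 2, 3, 1, 1, 2, 3]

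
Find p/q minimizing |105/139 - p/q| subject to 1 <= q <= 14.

3/4

Expand x = 105/139 as a continued fraction with the Euclidean algorithm:
  105 = 0*139 + 105, so a_0 = 0.
  139 = 1*105 + 34, so a_1 = 1.
  105 = 3*34 + 3, so a_2 = 3.
  34 = 11*3 + 1, so a_3 = 11.
  3 = 3*1 + 0, so a_4 = 3.
so x = [0; 1, 3, 11, 3].
Convergents (p_i = a_i*p_{i-1} + p_{i-2}, q_i = a_i*q_{i-1} + q_{i-2} with p_{-2}=0, p_{-1}=1, q_{-2}=1, q_{-1}=0), until the denominator exceeds 14:
  i=0: a_0=0, p_0 = 0*1 + 0 = 0, q_0 = 0*0 + 1 = 1.
  i=1: a_1=1, p_1 = 1*0 + 1 = 1, q_1 = 1*1 + 0 = 1.
  i=2: a_2=3, p_2 = 3*1 + 0 = 3, q_2 = 3*1 + 1 = 4.
  i=3: a_3=11, p_3 = 11*3 + 1 = 34, q_3 = 11*4 + 1 = 45.
q_3 = 45 > 14, so the last convergent with denominator <= 14 is p_2/q_2 = 3/4.
The closest fraction with denominator <= 14 is either p_2/q_2 or the intermediate fraction (k*p_2 + p_1)/(k*q_2 + q_1) with the largest k >= 1 whose denominator stays <= 14; these approach x as k grows, and every other convergent or intermediate fraction in range is farther away.
Largest k: floor((14 - q_1)/q_2) = floor((14 - 1)/4) = 3.
That gives (3*3 + 1)/(3*4 + 1) = 10/13.
Compare the errors: |x - 3/4| = |105*4 - 3*139|/(139*4) = 3/556, and |x - 10/13| = |105*13 - 10*139|/(139*13) = 25/1807.
Cross-multiplying, 3*1807 = 5421 < 13900 = 25*556, so 3/556 is smaller: the convergent 3/4 is closer to x than 10/13.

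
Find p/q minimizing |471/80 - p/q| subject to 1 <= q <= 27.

Expand x = 471/80 as a continued fraction with the Euclidean algorithm:
  471 = 5*80 + 71, so a_0 = 5.
  80 = 1*71 + 9, so a_1 = 1.
  71 = 7*9 + 8, so a_2 = 7.
  9 = 1*8 + 1, so a_3 = 1.
  8 = 8*1 + 0, so a_4 = 8.
so x = [5; 1, 7, 1, 8].
Convergents (p_i = a_i*p_{i-1} + p_{i-2}, q_i = a_i*q_{i-1} + q_{i-2} with p_{-2}=0, p_{-1}=1, q_{-2}=1, q_{-1}=0), until the denominator exceeds 27:
  i=0: a_0=5, p_0 = 5*1 + 0 = 5, q_0 = 5*0 + 1 = 1.
  i=1: a_1=1, p_1 = 1*5 + 1 = 6, q_1 = 1*1 + 0 = 1.
  i=2: a_2=7, p_2 = 7*6 + 5 = 47, q_2 = 7*1 + 1 = 8.
  i=3: a_3=1, p_3 = 1*47 + 6 = 53, q_3 = 1*8 + 1 = 9.
  i=4: a_4=8, p_4 = 8*53 + 47 = 471, q_4 = 8*9 + 8 = 80.
q_4 = 80 > 27, so the last convergent with denominator <= 27 is p_3/q_3 = 53/9.
The closest fraction with denominator <= 27 is either p_3/q_3 or the intermediate fraction (k*p_3 + p_2)/(k*q_3 + q_2) with the largest k >= 1 whose denominator stays <= 27; these approach x as k grows, and every other convergent or intermediate fraction in range is farther away.
Largest k: floor((27 - q_2)/q_3) = floor((27 - 8)/9) = 2.
That gives (2*53 + 47)/(2*9 + 8) = 153/26.
Compare the errors: |x - 53/9| = |471*9 - 53*80|/(80*9) = 1/720, and |x - 153/26| = |471*26 - 153*80|/(80*26) = 6/2080.
Cross-multiplying, 1*2080 = 2080 < 4320 = 6*720, so 1/720 is smaller: the convergent 53/9 is closer to x than 153/26.

53/9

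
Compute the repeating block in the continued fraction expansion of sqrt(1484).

[38; (1, 1, 10, 1, 1, 76)]

Write x_i = (sqrt(1484) + m_i)/d_i with (m_0, d_0) = (0, 1). a_0 = floor(sqrt(1484)) = 38, since 38^2 = 1444 <= 1484 < 1521 = 39^2.
Iterate m_{i+1} = d_i*a_i - m_i, d_{i+1} = (1484 - m_{i+1}^2)/d_i, a_{i+1} = floor((a_0 + m_{i+1})/d_{i+1}):
  m_1 = 1*38 - 0 = 38, d_1 = (1484 - 38^2)/1 = 40/1 = 40, a_1 = floor((38 + 38)/40) = 1.
  m_2 = 40*1 - 38 = 2, d_2 = (1484 - 2^2)/40 = 1480/40 = 37, a_2 = floor((38 + 2)/37) = 1.
  m_3 = 37*1 - 2 = 35, d_3 = (1484 - 35^2)/37 = 259/37 = 7, a_3 = floor((38 + 35)/7) = 10.
  m_4 = 7*10 - 35 = 35, d_4 = (1484 - 35^2)/7 = 259/7 = 37, a_4 = floor((38 + 35)/37) = 1.
  m_5 = 37*1 - 35 = 2, d_5 = (1484 - 2^2)/37 = 1480/37 = 40, a_5 = floor((38 + 2)/40) = 1.
  m_6 = 40*1 - 2 = 38, d_6 = (1484 - 38^2)/40 = 40/40 = 1, a_6 = floor((38 + 38)/1) = 76.
  m_7 = 1*76 - 38 = 38, d_7 = (1484 - 38^2)/1 = 40/1 = 40: (m_7, d_7) = (m_1, d_1) = (38, 40), so from here the quotients repeat a_1, ..., a_6; the period length is 6.
Hence the expansion of sqrt(1484) is a_0 = 38 followed by the repeating block 1, 1, 10, 1, 1, 76 (period 6).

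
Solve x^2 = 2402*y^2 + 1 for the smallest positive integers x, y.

(x, y) = (4803, 98)

First expand sqrt(2402) as a continued fraction. With x_i = (sqrt(2402) + m_i)/d_i and (m_0, d_0) = (0, 1): a_0 = floor(sqrt(2402)) = 49, since 49^2 = 2401 <= 2402 < 2500 = 50^2.
Iterate m_{i+1} = d_i*a_i - m_i, d_{i+1} = (2402 - m_{i+1}^2)/d_i, a_{i+1} = floor((a_0 + m_{i+1})/d_{i+1}):
  m_1 = 1*49 - 0 = 49, d_1 = (2402 - 49^2)/1 = 1/1 = 1, a_1 = floor((49 + 49)/1) = 98.
  m_2 = 1*98 - 49 = 49, d_2 = (2402 - 49^2)/1 = 1/1 = 1: (m_2, d_2) = (m_1, d_1) = (49, 1), so from here the quotient a_1 repeats; the period length is 1.
So sqrt(2402) = [49; (98)] with period length k = 1.
k is odd, so (p_{k-1}, q_{k-1}) only solves x^2 - 2402y^2 = -1 and the fundamental solution of x^2 - 2402y^2 = 1 is (p_{2k-1}, q_{2k-1}) = (p_1, q_1); compute convergents through index 1, running through the period twice.
Convergents (p_i = a_i*p_{i-1} + p_{i-2}, q_i = a_i*q_{i-1} + q_{i-2} with p_{-2}=0, p_{-1}=1, q_{-2}=1, q_{-1}=0):
  i=0: a_0=49, p_0 = 49*1 + 0 = 49, q_0 = 49*0 + 1 = 1.
  i=1: a_1=98, p_1 = 98*49 + 1 = 4803, q_1 = 98*1 + 0 = 98.
Indeed p_0^2 - 2402*q_0^2 = 2401 - 2402 = -1, not +1.
Check: 4803^2 - 2402*98^2 = 23068809 - 23068808 = 1, so (x, y) = (4803, 98) solves the equation, and by the theorem it is the least positive solution.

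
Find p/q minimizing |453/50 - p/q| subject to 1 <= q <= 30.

154/17

Expand x = 453/50 as a continued fraction with the Euclidean algorithm:
  453 = 9*50 + 3, so a_0 = 9.
  50 = 16*3 + 2, so a_1 = 16.
  3 = 1*2 + 1, so a_2 = 1.
  2 = 2*1 + 0, so a_3 = 2.
so x = [9; 16, 1, 2].
Convergents (p_i = a_i*p_{i-1} + p_{i-2}, q_i = a_i*q_{i-1} + q_{i-2} with p_{-2}=0, p_{-1}=1, q_{-2}=1, q_{-1}=0), until the denominator exceeds 30:
  i=0: a_0=9, p_0 = 9*1 + 0 = 9, q_0 = 9*0 + 1 = 1.
  i=1: a_1=16, p_1 = 16*9 + 1 = 145, q_1 = 16*1 + 0 = 16.
  i=2: a_2=1, p_2 = 1*145 + 9 = 154, q_2 = 1*16 + 1 = 17.
  i=3: a_3=2, p_3 = 2*154 + 145 = 453, q_3 = 2*17 + 16 = 50.
q_3 = 50 > 30, so the last convergent with denominator <= 30 is p_2/q_2 = 154/17.
The closest fraction with denominator <= 30 is either p_2/q_2 or the intermediate fraction (k*p_2 + p_1)/(k*q_2 + q_1) with the largest k >= 1 whose denominator stays <= 30; these approach x as k grows, and every other convergent or intermediate fraction in range is farther away.
Largest k: floor((30 - q_1)/q_2) = floor((30 - 16)/17) = 0.
Since k = 0, no intermediate fraction beyond p_2/q_2 has denominator <= 30, so the convergent 154/17 is the closest (its error is |453*17 - 154*50|/(50*17) = 1/850).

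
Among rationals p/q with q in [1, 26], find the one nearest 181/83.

24/11

Expand x = 181/83 as a continued fraction with the Euclidean algorithm:
  181 = 2*83 + 15, so a_0 = 2.
  83 = 5*15 + 8, so a_1 = 5.
  15 = 1*8 + 7, so a_2 = 1.
  8 = 1*7 + 1, so a_3 = 1.
  7 = 7*1 + 0, so a_4 = 7.
so x = [2; 5, 1, 1, 7].
Convergents (p_i = a_i*p_{i-1} + p_{i-2}, q_i = a_i*q_{i-1} + q_{i-2} with p_{-2}=0, p_{-1}=1, q_{-2}=1, q_{-1}=0), until the denominator exceeds 26:
  i=0: a_0=2, p_0 = 2*1 + 0 = 2, q_0 = 2*0 + 1 = 1.
  i=1: a_1=5, p_1 = 5*2 + 1 = 11, q_1 = 5*1 + 0 = 5.
  i=2: a_2=1, p_2 = 1*11 + 2 = 13, q_2 = 1*5 + 1 = 6.
  i=3: a_3=1, p_3 = 1*13 + 11 = 24, q_3 = 1*6 + 5 = 11.
  i=4: a_4=7, p_4 = 7*24 + 13 = 181, q_4 = 7*11 + 6 = 83.
q_4 = 83 > 26, so the last convergent with denominator <= 26 is p_3/q_3 = 24/11.
The closest fraction with denominator <= 26 is either p_3/q_3 or the intermediate fraction (k*p_3 + p_2)/(k*q_3 + q_2) with the largest k >= 1 whose denominator stays <= 26; these approach x as k grows, and every other convergent or intermediate fraction in range is farther away.
Largest k: floor((26 - q_2)/q_3) = floor((26 - 6)/11) = 1.
That gives (1*24 + 13)/(1*11 + 6) = 37/17.
Compare the errors: |x - 24/11| = |181*11 - 24*83|/(83*11) = 1/913, and |x - 37/17| = |181*17 - 37*83|/(83*17) = 6/1411.
Cross-multiplying, 1*1411 = 1411 < 5478 = 6*913, so 1/913 is smaller: the convergent 24/11 is closer to x than 37/17.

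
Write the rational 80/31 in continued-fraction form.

Run the Euclidean algorithm on 80 and 31; the successive quotients are the partial quotients a_0, a_1, ... (each step inverts the fractional part left over by the previous one):
  80 = 2*31 + 18, so a_0 = 2.
  31 = 1*18 + 13, so a_1 = 1.
  18 = 1*13 + 5, so a_2 = 1.
  13 = 2*5 + 3, so a_3 = 2.
  5 = 1*3 + 2, so a_4 = 1.
  3 = 1*2 + 1, so a_5 = 1.
  2 = 2*1 + 0, so a_6 = 2.
The remainder reaches 0 after 7 divisions, so the expansion has 7 partial quotients, read off in order.

[2; 1, 1, 2, 1, 1, 2]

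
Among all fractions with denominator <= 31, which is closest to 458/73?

Expand x = 458/73 as a continued fraction with the Euclidean algorithm:
  458 = 6*73 + 20, so a_0 = 6.
  73 = 3*20 + 13, so a_1 = 3.
  20 = 1*13 + 7, so a_2 = 1.
  13 = 1*7 + 6, so a_3 = 1.
  7 = 1*6 + 1, so a_4 = 1.
  6 = 6*1 + 0, so a_5 = 6.
so x = [6; 3, 1, 1, 1, 6].
Convergents (p_i = a_i*p_{i-1} + p_{i-2}, q_i = a_i*q_{i-1} + q_{i-2} with p_{-2}=0, p_{-1}=1, q_{-2}=1, q_{-1}=0), until the denominator exceeds 31:
  i=0: a_0=6, p_0 = 6*1 + 0 = 6, q_0 = 6*0 + 1 = 1.
  i=1: a_1=3, p_1 = 3*6 + 1 = 19, q_1 = 3*1 + 0 = 3.
  i=2: a_2=1, p_2 = 1*19 + 6 = 25, q_2 = 1*3 + 1 = 4.
  i=3: a_3=1, p_3 = 1*25 + 19 = 44, q_3 = 1*4 + 3 = 7.
  i=4: a_4=1, p_4 = 1*44 + 25 = 69, q_4 = 1*7 + 4 = 11.
  i=5: a_5=6, p_5 = 6*69 + 44 = 458, q_5 = 6*11 + 7 = 73.
q_5 = 73 > 31, so the last convergent with denominator <= 31 is p_4/q_4 = 69/11.
The closest fraction with denominator <= 31 is either p_4/q_4 or the intermediate fraction (k*p_4 + p_3)/(k*q_4 + q_3) with the largest k >= 1 whose denominator stays <= 31; these approach x as k grows, and every other convergent or intermediate fraction in range is farther away.
Largest k: floor((31 - q_3)/q_4) = floor((31 - 7)/11) = 2.
That gives (2*69 + 44)/(2*11 + 7) = 182/29.
Compare the errors: |x - 69/11| = |458*11 - 69*73|/(73*11) = 1/803, and |x - 182/29| = |458*29 - 182*73|/(73*29) = 4/2117.
Cross-multiplying, 1*2117 = 2117 < 3212 = 4*803, so 1/803 is smaller: the convergent 69/11 is closer to x than 182/29.

69/11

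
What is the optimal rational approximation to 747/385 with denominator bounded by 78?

Expand x = 747/385 as a continued fraction with the Euclidean algorithm:
  747 = 1*385 + 362, so a_0 = 1.
  385 = 1*362 + 23, so a_1 = 1.
  362 = 15*23 + 17, so a_2 = 15.
  23 = 1*17 + 6, so a_3 = 1.
  17 = 2*6 + 5, so a_4 = 2.
  6 = 1*5 + 1, so a_5 = 1.
  5 = 5*1 + 0, so a_6 = 5.
so x = [1; 1, 15, 1, 2, 1, 5].
Convergents (p_i = a_i*p_{i-1} + p_{i-2}, q_i = a_i*q_{i-1} + q_{i-2} with p_{-2}=0, p_{-1}=1, q_{-2}=1, q_{-1}=0), until the denominator exceeds 78:
  i=0: a_0=1, p_0 = 1*1 + 0 = 1, q_0 = 1*0 + 1 = 1.
  i=1: a_1=1, p_1 = 1*1 + 1 = 2, q_1 = 1*1 + 0 = 1.
  i=2: a_2=15, p_2 = 15*2 + 1 = 31, q_2 = 15*1 + 1 = 16.
  i=3: a_3=1, p_3 = 1*31 + 2 = 33, q_3 = 1*16 + 1 = 17.
  i=4: a_4=2, p_4 = 2*33 + 31 = 97, q_4 = 2*17 + 16 = 50.
  i=5: a_5=1, p_5 = 1*97 + 33 = 130, q_5 = 1*50 + 17 = 67.
  i=6: a_6=5, p_6 = 5*130 + 97 = 747, q_6 = 5*67 + 50 = 385.
q_6 = 385 > 78, so the last convergent with denominator <= 78 is p_5/q_5 = 130/67.
The closest fraction with denominator <= 78 is either p_5/q_5 or the intermediate fraction (k*p_5 + p_4)/(k*q_5 + q_4) with the largest k >= 1 whose denominator stays <= 78; these approach x as k grows, and every other convergent or intermediate fraction in range is farther away.
Largest k: floor((78 - q_4)/q_5) = floor((78 - 50)/67) = 0.
Since k = 0, no intermediate fraction beyond p_5/q_5 has denominator <= 78, so the convergent 130/67 is the closest (its error is |747*67 - 130*385|/(385*67) = 1/25795).

130/67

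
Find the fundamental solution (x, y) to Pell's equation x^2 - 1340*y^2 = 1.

First expand sqrt(1340) as a continued fraction. With x_i = (sqrt(1340) + m_i)/d_i and (m_0, d_0) = (0, 1): a_0 = floor(sqrt(1340)) = 36, since 36^2 = 1296 <= 1340 < 1369 = 37^2.
Iterate m_{i+1} = d_i*a_i - m_i, d_{i+1} = (1340 - m_{i+1}^2)/d_i, a_{i+1} = floor((a_0 + m_{i+1})/d_{i+1}):
  m_1 = 1*36 - 0 = 36, d_1 = (1340 - 36^2)/1 = 44/1 = 44, a_1 = floor((36 + 36)/44) = 1.
  m_2 = 44*1 - 36 = 8, d_2 = (1340 - 8^2)/44 = 1276/44 = 29, a_2 = floor((36 + 8)/29) = 1.
  m_3 = 29*1 - 8 = 21, d_3 = (1340 - 21^2)/29 = 899/29 = 31, a_3 = floor((36 + 21)/31) = 1.
  m_4 = 31*1 - 21 = 10, d_4 = (1340 - 10^2)/31 = 1240/31 = 40, a_4 = floor((36 + 10)/40) = 1.
  m_5 = 40*1 - 10 = 30, d_5 = (1340 - 30^2)/40 = 440/40 = 11, a_5 = floor((36 + 30)/11) = 6.
  m_6 = 11*6 - 30 = 36, d_6 = (1340 - 36^2)/11 = 44/11 = 4, a_6 = floor((36 + 36)/4) = 18.
  m_7 = 4*18 - 36 = 36, d_7 = (1340 - 36^2)/4 = 44/4 = 11, a_7 = floor((36 + 36)/11) = 6.
  m_8 = 11*6 - 36 = 30, d_8 = (1340 - 30^2)/11 = 440/11 = 40, a_8 = floor((36 + 30)/40) = 1.
  m_9 = 40*1 - 30 = 10, d_9 = (1340 - 10^2)/40 = 1240/40 = 31, a_9 = floor((36 + 10)/31) = 1.
  m_10 = 31*1 - 10 = 21, d_10 = (1340 - 21^2)/31 = 899/31 = 29, a_10 = floor((36 + 21)/29) = 1.
  m_11 = 29*1 - 21 = 8, d_11 = (1340 - 8^2)/29 = 1276/29 = 44, a_11 = floor((36 + 8)/44) = 1.
  m_12 = 44*1 - 8 = 36, d_12 = (1340 - 36^2)/44 = 44/44 = 1, a_12 = floor((36 + 36)/1) = 72.
  m_13 = 1*72 - 36 = 36, d_13 = (1340 - 36^2)/1 = 44/1 = 44: (m_13, d_13) = (m_1, d_1) = (36, 44), so from here the quotients repeat a_1, ..., a_12; the period length is 12.
So sqrt(1340) = [36; (1, 1, 1, 1, 6, 18, 6, 1, 1, 1, 1, 72)] with period length k = 12.
k is even, so the fundamental solution of x^2 - 1340y^2 = 1 is (p_{k-1}, q_{k-1}) = (p_11, q_11); compute convergents through index 11.
Convergents (p_i = a_i*p_{i-1} + p_{i-2}, q_i = a_i*q_{i-1} + q_{i-2} with p_{-2}=0, p_{-1}=1, q_{-2}=1, q_{-1}=0):
  i=0: a_0=36, p_0 = 36*1 + 0 = 36, q_0 = 36*0 + 1 = 1.
  i=1: a_1=1, p_1 = 1*36 + 1 = 37, q_1 = 1*1 + 0 = 1.
  i=2: a_2=1, p_2 = 1*37 + 36 = 73, q_2 = 1*1 + 1 = 2.
  i=3: a_3=1, p_3 = 1*73 + 37 = 110, q_3 = 1*2 + 1 = 3.
  i=4: a_4=1, p_4 = 1*110 + 73 = 183, q_4 = 1*3 + 2 = 5.
  i=5: a_5=6, p_5 = 6*183 + 110 = 1208, q_5 = 6*5 + 3 = 33.
  i=6: a_6=18, p_6 = 18*1208 + 183 = 21927, q_6 = 18*33 + 5 = 599.
  i=7: a_7=6, p_7 = 6*21927 + 1208 = 132770, q_7 = 6*599 + 33 = 3627.
  i=8: a_8=1, p_8 = 1*132770 + 21927 = 154697, q_8 = 1*3627 + 599 = 4226.
  i=9: a_9=1, p_9 = 1*154697 + 132770 = 287467, q_9 = 1*4226 + 3627 = 7853.
  i=10: a_10=1, p_10 = 1*287467 + 154697 = 442164, q_10 = 1*7853 + 4226 = 12079.
  i=11: a_11=1, p_11 = 1*442164 + 287467 = 729631, q_11 = 1*12079 + 7853 = 19932.
Check: 729631^2 - 1340*19932^2 = 532361396161 - 532361396160 = 1, so (x, y) = (729631, 19932) solves the equation, and by the theorem it is the least positive solution.

(x, y) = (729631, 19932)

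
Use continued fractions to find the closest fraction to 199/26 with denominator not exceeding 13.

23/3

Expand x = 199/26 as a continued fraction with the Euclidean algorithm:
  199 = 7*26 + 17, so a_0 = 7.
  26 = 1*17 + 9, so a_1 = 1.
  17 = 1*9 + 8, so a_2 = 1.
  9 = 1*8 + 1, so a_3 = 1.
  8 = 8*1 + 0, so a_4 = 8.
so x = [7; 1, 1, 1, 8].
Convergents (p_i = a_i*p_{i-1} + p_{i-2}, q_i = a_i*q_{i-1} + q_{i-2} with p_{-2}=0, p_{-1}=1, q_{-2}=1, q_{-1}=0), until the denominator exceeds 13:
  i=0: a_0=7, p_0 = 7*1 + 0 = 7, q_0 = 7*0 + 1 = 1.
  i=1: a_1=1, p_1 = 1*7 + 1 = 8, q_1 = 1*1 + 0 = 1.
  i=2: a_2=1, p_2 = 1*8 + 7 = 15, q_2 = 1*1 + 1 = 2.
  i=3: a_3=1, p_3 = 1*15 + 8 = 23, q_3 = 1*2 + 1 = 3.
  i=4: a_4=8, p_4 = 8*23 + 15 = 199, q_4 = 8*3 + 2 = 26.
q_4 = 26 > 13, so the last convergent with denominator <= 13 is p_3/q_3 = 23/3.
The closest fraction with denominator <= 13 is either p_3/q_3 or the intermediate fraction (k*p_3 + p_2)/(k*q_3 + q_2) with the largest k >= 1 whose denominator stays <= 13; these approach x as k grows, and every other convergent or intermediate fraction in range is farther away.
Largest k: floor((13 - q_2)/q_3) = floor((13 - 2)/3) = 3.
That gives (3*23 + 15)/(3*3 + 2) = 84/11.
Compare the errors: |x - 23/3| = |199*3 - 23*26|/(26*3) = 1/78, and |x - 84/11| = |199*11 - 84*26|/(26*11) = 5/286.
Cross-multiplying, 1*286 = 286 < 390 = 5*78, so 1/78 is smaller: the convergent 23/3 is closer to x than 84/11.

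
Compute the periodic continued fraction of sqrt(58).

[7; (1, 1, 1, 1, 1, 1, 14)]

Write x_i = (sqrt(58) + m_i)/d_i with (m_0, d_0) = (0, 1). a_0 = floor(sqrt(58)) = 7, since 7^2 = 49 <= 58 < 64 = 8^2.
Iterate m_{i+1} = d_i*a_i - m_i, d_{i+1} = (58 - m_{i+1}^2)/d_i, a_{i+1} = floor((a_0 + m_{i+1})/d_{i+1}):
  m_1 = 1*7 - 0 = 7, d_1 = (58 - 7^2)/1 = 9/1 = 9, a_1 = floor((7 + 7)/9) = 1.
  m_2 = 9*1 - 7 = 2, d_2 = (58 - 2^2)/9 = 54/9 = 6, a_2 = floor((7 + 2)/6) = 1.
  m_3 = 6*1 - 2 = 4, d_3 = (58 - 4^2)/6 = 42/6 = 7, a_3 = floor((7 + 4)/7) = 1.
  m_4 = 7*1 - 4 = 3, d_4 = (58 - 3^2)/7 = 49/7 = 7, a_4 = floor((7 + 3)/7) = 1.
  m_5 = 7*1 - 3 = 4, d_5 = (58 - 4^2)/7 = 42/7 = 6, a_5 = floor((7 + 4)/6) = 1.
  m_6 = 6*1 - 4 = 2, d_6 = (58 - 2^2)/6 = 54/6 = 9, a_6 = floor((7 + 2)/9) = 1.
  m_7 = 9*1 - 2 = 7, d_7 = (58 - 7^2)/9 = 9/9 = 1, a_7 = floor((7 + 7)/1) = 14.
  m_8 = 1*14 - 7 = 7, d_8 = (58 - 7^2)/1 = 9/1 = 9: (m_8, d_8) = (m_1, d_1) = (7, 9), so from here the quotients repeat a_1, ..., a_7; the period length is 7.
Hence the expansion of sqrt(58) is a_0 = 7 followed by the repeating block 1, 1, 1, 1, 1, 1, 14 (period 7).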